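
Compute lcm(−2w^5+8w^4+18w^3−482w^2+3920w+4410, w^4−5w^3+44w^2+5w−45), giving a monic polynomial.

w^6−5w^5−5w^4+250w^3−2201w^2−245w+2205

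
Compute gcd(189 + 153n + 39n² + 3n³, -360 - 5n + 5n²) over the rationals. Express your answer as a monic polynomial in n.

Repeated division with remainder:
  3n³ + 39n² + 153n + 189 = ((3/5)n + 42/5)(5n² - 5n - 360) + (411n + 3213)
  5n² - 5n - 360 = ((5/411)n - 6040/56307)(411n + 3213) + (-288000/18769)
  411n + 3213 = (-(2571353/96000)n - 6700533/32000)(-288000/18769) + (0)
The last nonzero remainder is the constant -288000/18769, so the polynomials are coprime and gcd = 1.

1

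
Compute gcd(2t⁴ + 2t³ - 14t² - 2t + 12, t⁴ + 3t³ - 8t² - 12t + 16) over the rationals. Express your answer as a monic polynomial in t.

t² - 3t + 2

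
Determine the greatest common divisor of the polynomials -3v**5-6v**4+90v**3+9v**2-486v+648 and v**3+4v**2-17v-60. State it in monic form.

Apply the Euclidean algorithm:
  -3v**5-6v**4+90v**3+9v**2-486v+648 = (-3v**2+6v+15)(v**3+4v**2-17v-60) + (-129v**2+129v+1548)
  v**3+4v**2-17v-60 = (-(1/129)v-5/129)(-129v**2+129v+1548) + (0)
Last nonzero remainder: -129v**2+129v+1548. Dividing through by -129 gives the monic gcd v**2-v-12.

v**2-v-12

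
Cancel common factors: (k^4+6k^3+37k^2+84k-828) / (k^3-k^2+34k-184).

Euclidean algorithm in ℚ[k]:
  k^4+6k^3+37k^2+84k-828 = (k+7)(k^3-k^2+34k-184) + (10k^2+30k+460)
  k^3-k^2+34k-184 = ((1/10)k-2/5)(10k^2+30k+460) + (0)
Last nonzero remainder: 10k^2+30k+460. Dividing through by 10 gives the monic gcd k^2+3k+46.
Cancel k^2+3k+46 from numerator and denominator to get the reduced form.

(k^2+3k-18)/(k-4)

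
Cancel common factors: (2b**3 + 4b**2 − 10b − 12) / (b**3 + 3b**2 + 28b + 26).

(2b**2 + 2b − 12)/(b**2 + 2b + 26)

Euclidean algorithm in ℚ[b]:
  2b**3 + 4b**2 − 10b − 12 = (2)(b**3 + 3b**2 + 28b + 26) + (−2b**2 − 66b − 64)
  b**3 + 3b**2 + 28b + 26 = (−(1/2)b + 15)(−2b**2 − 66b − 64) + (986b + 986)
  −2b**2 − 66b − 64 = (−(1/493)b − 32/493)(986b + 986) + (0)
Last nonzero remainder: 986b + 986. Dividing through by 986 gives the monic gcd b + 1.
Cancel b + 1 from numerator and denominator to get the reduced form.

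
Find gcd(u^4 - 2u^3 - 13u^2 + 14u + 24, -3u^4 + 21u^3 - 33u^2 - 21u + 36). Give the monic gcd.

u^2 - 3u - 4

Apply the Euclidean algorithm:
  u^4 - 2u^3 - 13u^2 + 14u + 24 = (-1/3)(-3u^4 + 21u^3 - 33u^2 - 21u + 36) + (5u^3 - 24u^2 + 7u + 36)
  -3u^4 + 21u^3 - 33u^2 - 21u + 36 = (-(3/5)u + 33/25)(5u^3 - 24u^2 + 7u + 36) + ((72/25)u^2 - (216/25)u - 288/25)
  5u^3 - 24u^2 + 7u + 36 = ((125/72)u - 25/8)((72/25)u^2 - (216/25)u - 288/25) + (0)
Last nonzero remainder: (72/25)u^2 - (216/25)u - 288/25. Dividing through by 72/25 gives the monic gcd u^2 - 3u - 4.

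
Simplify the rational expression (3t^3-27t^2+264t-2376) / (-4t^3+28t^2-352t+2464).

(-3t+27)/(4t-28)

Repeated division with remainder:
  3t^3-27t^2+264t-2376 = (-3/4)(-4t^3+28t^2-352t+2464) + (-6t^2-528)
  -4t^3+28t^2-352t+2464 = ((2/3)t-14/3)(-6t^2-528) + (0)
Last nonzero remainder: -6t^2-528. Dividing through by -6 gives the monic gcd t^2+88.
Cancel t^2+88 from numerator and denominator to get the reduced form.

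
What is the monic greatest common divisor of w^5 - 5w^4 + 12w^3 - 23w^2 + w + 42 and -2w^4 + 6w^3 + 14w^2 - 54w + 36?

w^2 - 5w + 6

By polynomial division,
  w^5 - 5w^4 + 12w^3 - 23w^2 + w + 42 = (-(1/2)w + 1)(-2w^4 + 6w^3 + 14w^2 - 54w + 36) + (13w^3 - 64w^2 + 73w + 6)
  -2w^4 + 6w^3 + 14w^2 - 54w + 36 = (-(2/13)w - 50/169)(13w^3 - 64w^2 + 73w + 6) + ((1064/169)w^2 - (5320/169)w + 6384/169)
  13w^3 - 64w^2 + 73w + 6 = ((2197/1064)w + 169/1064)((1064/169)w^2 - (5320/169)w + 6384/169) + (0)
Last nonzero remainder: (1064/169)w^2 - (5320/169)w + 6384/169. Dividing through by 1064/169 gives the monic gcd w^2 - 5w + 6.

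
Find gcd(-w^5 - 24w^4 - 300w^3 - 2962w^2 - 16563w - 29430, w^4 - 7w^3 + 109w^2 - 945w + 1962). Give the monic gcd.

w^2 + 2w + 109

Apply the Euclidean algorithm:
  -w^5 - 24w^4 - 300w^3 - 2962w^2 - 16563w - 29430 = (-w - 31)(w^4 - 7w^3 + 109w^2 - 945w + 1962) + (-408w^3 - 528w^2 - 43896w + 31392)
  w^4 - 7w^3 + 109w^2 - 945w + 1962 = (-(1/408)w + 47/2312)(-408w^3 - 528w^2 - 43896w + 31392) + ((3510/289)w^2 + (7020/289)w + 382590/289)
  -408w^3 - 528w^2 - 43896w + 31392 = (-(19652/585)w + 4624/195)((3510/289)w^2 + (7020/289)w + 382590/289) + (0)
Last nonzero remainder: (3510/289)w^2 + (7020/289)w + 382590/289. Dividing through by 3510/289 gives the monic gcd w^2 + 2w + 109.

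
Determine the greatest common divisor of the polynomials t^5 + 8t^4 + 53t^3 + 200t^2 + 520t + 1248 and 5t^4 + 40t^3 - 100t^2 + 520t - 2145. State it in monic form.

t^2 + 13

By polynomial division,
  t^5 + 8t^4 + 53t^3 + 200t^2 + 520t + 1248 = ((1/5)t)(5t^4 + 40t^3 - 100t^2 + 520t - 2145) + (73t^3 + 96t^2 + 949t + 1248)
  5t^4 + 40t^3 - 100t^2 + 520t - 2145 = ((5/73)t + 2440/5329)(73t^3 + 96t^2 + 949t + 1248) + (-(1113525/5329)t^2 - 14475825/5329)
  73t^3 + 96t^2 + 949t + 1248 = (-(389017/1113525)t - 170528/371175)(-(1113525/5329)t^2 - 14475825/5329) + (0)
Last nonzero remainder: -(1113525/5329)t^2 - 14475825/5329. Dividing through by -1113525/5329 gives the monic gcd t^2 + 13.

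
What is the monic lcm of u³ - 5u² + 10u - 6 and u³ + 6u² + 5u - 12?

Euclidean algorithm in ℚ[u]:
  u³ - 5u² + 10u - 6 = (u³ + 6u² + 5u - 12) + (-11u² + 5u + 6)
  u³ + 6u² + 5u - 12 = (-(1/11)u - 71/121)(-11u² + 5u + 6) + ((1026/121)u - 1026/121)
  -11u² + 5u + 6 = (-(1331/1026)u - 121/171)((1026/121)u - 1026/121) + (0)
Last nonzero remainder: (1026/121)u - 1026/121. Dividing through by 1026/121 gives the monic gcd u - 1.
Then lcm(f, g) = f·g / gcd(f, g); expanding and making the result monic gives the answer.

u⁵ + 2u⁴ - 13u³ + 4u² + 78u - 72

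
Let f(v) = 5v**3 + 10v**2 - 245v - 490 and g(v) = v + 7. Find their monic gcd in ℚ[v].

v + 7

Euclidean algorithm in ℚ[v]:
  5v**3 + 10v**2 - 245v - 490 = (5v**2 - 25v - 70)(v + 7) + (0)
The last nonzero remainder v + 7 is already monic.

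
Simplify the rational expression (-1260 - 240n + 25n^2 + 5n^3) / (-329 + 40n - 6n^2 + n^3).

By polynomial division,
  5n^3 + 25n^2 - 240n - 1260 = (5)(n^3 - 6n^2 + 40n - 329) + (55n^2 - 440n + 385)
  n^3 - 6n^2 + 40n - 329 = ((1/55)n + 2/55)(55n^2 - 440n + 385) + (49n - 343)
  55n^2 - 440n + 385 = ((55/49)n - 55/49)(49n - 343) + (0)
Last nonzero remainder: 49n - 343. Dividing through by 49 gives the monic gcd n - 7.
Cancel n - 7 from numerator and denominator to get the reduced form.

(180 + 60n + 5n^2)/(47 + n + n^2)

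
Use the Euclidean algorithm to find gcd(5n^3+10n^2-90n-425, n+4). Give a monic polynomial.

1

Apply the Euclidean algorithm:
  5n^3+10n^2-90n-425 = (5n^2-10n-50)(n+4) + (-225)
  n+4 = (-(1/225)n-4/225)(-225) + (0)
The last nonzero remainder is the constant -225, so the polynomials are coprime and gcd = 1.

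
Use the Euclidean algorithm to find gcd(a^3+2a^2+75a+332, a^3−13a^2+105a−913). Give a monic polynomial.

Apply the Euclidean algorithm:
  a^3+2a^2+75a+332 = (a^3−13a^2+105a−913) + (15a^2−30a+1245)
  a^3−13a^2+105a−913 = ((1/15)a−11/15)(15a^2−30a+1245) + (0)
Last nonzero remainder: 15a^2−30a+1245. Dividing through by 15 gives the monic gcd a^2−2a+83.

a^2−2a+83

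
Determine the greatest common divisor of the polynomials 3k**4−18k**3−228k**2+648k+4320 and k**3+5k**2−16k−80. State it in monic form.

k+4

Repeated division with remainder:
  3k**4−18k**3−228k**2+648k+4320 = (3k−33)(k**3+5k**2−16k−80) + (−15k**2+360k+1680)
  k**3+5k**2−16k−80 = (−(1/15)k−29/15)(−15k**2+360k+1680) + (792k+3168)
  −15k**2+360k+1680 = (−(5/264)k+35/66)(792k+3168) + (0)
Last nonzero remainder: 792k+3168. Dividing through by 792 gives the monic gcd k+4.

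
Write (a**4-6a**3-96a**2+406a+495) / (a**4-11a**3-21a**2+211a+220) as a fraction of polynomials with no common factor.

(a+9)/(a+4)

Euclidean algorithm in ℚ[a]:
  a**4-6a**3-96a**2+406a+495 = (a**4-11a**3-21a**2+211a+220) + (5a**3-75a**2+195a+275)
  a**4-11a**3-21a**2+211a+220 = ((1/5)a+4/5)(5a**3-75a**2+195a+275) + (0)
Last nonzero remainder: 5a**3-75a**2+195a+275. Dividing through by 5 gives the monic gcd a**3-15a**2+39a+55.
Cancel a**3-15a**2+39a+55 from numerator and denominator to get the reduced form.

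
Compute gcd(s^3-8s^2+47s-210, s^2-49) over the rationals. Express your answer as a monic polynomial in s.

1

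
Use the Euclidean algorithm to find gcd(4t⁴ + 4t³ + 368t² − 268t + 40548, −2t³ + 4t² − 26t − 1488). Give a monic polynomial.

Repeated division with remainder:
  4t⁴ + 4t³ + 368t² − 268t + 40548 = (−2t − 6)(−2t³ + 4t² − 26t − 1488) + (340t² − 3400t + 31620)
  −2t³ + 4t² − 26t − 1488 = (−(1/170)t − 4/85)(340t² − 3400t + 31620) + (0)
Last nonzero remainder: 340t² − 3400t + 31620. Dividing through by 340 gives the monic gcd t² − 10t + 93.

t² − 10t + 93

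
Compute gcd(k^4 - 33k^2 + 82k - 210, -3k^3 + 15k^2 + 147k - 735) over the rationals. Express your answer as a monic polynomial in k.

Apply the Euclidean algorithm:
  k^4 - 33k^2 + 82k - 210 = (-(1/3)k - 5/3)(-3k^3 + 15k^2 + 147k - 735) + (41k^2 + 82k - 1435)
  -3k^3 + 15k^2 + 147k - 735 = (-(3/41)k + 21/41)(41k^2 + 82k - 1435) + (0)
Last nonzero remainder: 41k^2 + 82k - 1435. Dividing through by 41 gives the monic gcd k^2 + 2k - 35.

k^2 + 2k - 35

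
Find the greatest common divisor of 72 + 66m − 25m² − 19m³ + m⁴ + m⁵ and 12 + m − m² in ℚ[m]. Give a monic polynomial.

Repeated division with remainder:
  m⁵ + m⁴ − 19m³ − 25m² + 66m + 72 = (−m³ − 2m² + 5m + 6)(−m² + m + 12) + (0)
Last nonzero remainder: −m² + m + 12. Dividing through by −1 gives the monic gcd m² − m − 12.

−12 − m + m²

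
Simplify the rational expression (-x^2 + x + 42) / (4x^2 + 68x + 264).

(-x + 7)/(4x + 44)

Apply the Euclidean algorithm:
  -x^2 + x + 42 = (-1/4)(4x^2 + 68x + 264) + (18x + 108)
  4x^2 + 68x + 264 = ((2/9)x + 22/9)(18x + 108) + (0)
Last nonzero remainder: 18x + 108. Dividing through by 18 gives the monic gcd x + 6.
Cancel x + 6 from numerator and denominator to get the reduced form.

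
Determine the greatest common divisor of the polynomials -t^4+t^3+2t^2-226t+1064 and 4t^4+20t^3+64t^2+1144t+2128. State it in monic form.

t^3+3t^2+10t+266

By polynomial division,
  -t^4+t^3+2t^2-226t+1064 = (-1/4)(4t^4+20t^3+64t^2+1144t+2128) + (6t^3+18t^2+60t+1596)
  4t^4+20t^3+64t^2+1144t+2128 = ((2/3)t+4/3)(6t^3+18t^2+60t+1596) + (0)
Last nonzero remainder: 6t^3+18t^2+60t+1596. Dividing through by 6 gives the monic gcd t^3+3t^2+10t+266.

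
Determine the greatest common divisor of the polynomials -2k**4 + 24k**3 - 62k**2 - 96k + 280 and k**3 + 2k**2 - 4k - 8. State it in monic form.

Euclidean algorithm in ℚ[k]:
  -2k**4 + 24k**3 - 62k**2 - 96k + 280 = (-2k + 28)(k**3 + 2k**2 - 4k - 8) + (-126k**2 + 504)
  k**3 + 2k**2 - 4k - 8 = (-(1/126)k - 1/63)(-126k**2 + 504) + (0)
Last nonzero remainder: -126k**2 + 504. Dividing through by -126 gives the monic gcd k**2 - 4.

k**2 - 4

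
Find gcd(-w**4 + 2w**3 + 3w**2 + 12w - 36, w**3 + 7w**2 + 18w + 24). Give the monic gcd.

w**2 + 3w + 6

Apply the Euclidean algorithm:
  -w**4 + 2w**3 + 3w**2 + 12w - 36 = (-w + 9)(w**3 + 7w**2 + 18w + 24) + (-42w**2 - 126w - 252)
  w**3 + 7w**2 + 18w + 24 = (-(1/42)w - 2/21)(-42w**2 - 126w - 252) + (0)
Last nonzero remainder: -42w**2 - 126w - 252. Dividing through by -42 gives the monic gcd w**2 + 3w + 6.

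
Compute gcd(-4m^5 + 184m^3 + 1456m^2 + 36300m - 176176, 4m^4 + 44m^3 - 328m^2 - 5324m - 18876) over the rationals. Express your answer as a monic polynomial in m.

Apply the Euclidean algorithm:
  -4m^5 + 184m^3 + 1456m^2 + 36300m - 176176 = (-m + 11)(4m^4 + 44m^3 - 328m^2 - 5324m - 18876) + (-628m^3 - 260m^2 + 75988m + 31460)
  4m^4 + 44m^3 - 328m^2 - 5324m - 18876 = (-(1/157)m - 1662/24649)(-628m^3 - 260m^2 + 75988m + 31460) + ((3413124/24649)m^2 - 412988004/24649)
  -628m^3 - 260m^2 + 75988m + 31460 = (-(3869893/853281)m - 123245/65637)((3413124/24649)m^2 - 412988004/24649) + (0)
Last nonzero remainder: (3413124/24649)m^2 - 412988004/24649. Dividing through by 3413124/24649 gives the monic gcd m^2 - 121.

m^2 - 121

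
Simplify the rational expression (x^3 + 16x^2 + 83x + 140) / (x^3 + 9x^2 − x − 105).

Repeated division with remainder:
  x^3 + 16x^2 + 83x + 140 = (x^3 + 9x^2 − x − 105) + (7x^2 + 84x + 245)
  x^3 + 9x^2 − x − 105 = ((1/7)x − 3/7)(7x^2 + 84x + 245) + (0)
Last nonzero remainder: 7x^2 + 84x + 245. Dividing through by 7 gives the monic gcd x^2 + 12x + 35.
Cancel x^2 + 12x + 35 from numerator and denominator to get the reduced form.

(x + 4)/(x − 3)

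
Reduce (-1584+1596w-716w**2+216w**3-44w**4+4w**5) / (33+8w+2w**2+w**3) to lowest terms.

(-144+132w-40w**2+4w**3)/(3+w)

Euclidean algorithm in ℚ[w]:
  4w**5-44w**4+216w**3-716w**2+1596w-1584 = (4w**2-52w+288)(w**3+2w**2+8w+33) + (-1008w**2+1008w-11088)
  w**3+2w**2+8w+33 = (-(1/1008)w-1/336)(-1008w**2+1008w-11088) + (0)
Last nonzero remainder: -1008w**2+1008w-11088. Dividing through by -1008 gives the monic gcd w**2-w+11.
Cancel w**2-w+11 from numerator and denominator to get the reduced form.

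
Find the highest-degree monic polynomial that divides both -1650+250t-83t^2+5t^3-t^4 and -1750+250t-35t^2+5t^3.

50+t^2

Apply the Euclidean algorithm:
  -t^4+5t^3-83t^2+250t-1650 = (-(1/5)t-2/5)(5t^3-35t^2+250t-1750) + (-47t^2-2350)
  5t^3-35t^2+250t-1750 = (-(5/47)t+35/47)(-47t^2-2350) + (0)
Last nonzero remainder: -47t^2-2350. Dividing through by -47 gives the monic gcd t^2+50.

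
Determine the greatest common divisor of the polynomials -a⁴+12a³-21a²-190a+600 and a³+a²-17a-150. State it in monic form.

Apply the Euclidean algorithm:
  -a⁴+12a³-21a²-190a+600 = (-a+13)(a³+a²-17a-150) + (-51a²-119a+2550)
  a³+a²-17a-150 = (-(1/51)a+4/153)(-51a²-119a+2550) + ((325/9)a-650/3)
  -51a²-119a+2550 = (-(459/325)a-153/13)((325/9)a-650/3) + (0)
Last nonzero remainder: (325/9)a-650/3. Dividing through by 325/9 gives the monic gcd a-6.

a-6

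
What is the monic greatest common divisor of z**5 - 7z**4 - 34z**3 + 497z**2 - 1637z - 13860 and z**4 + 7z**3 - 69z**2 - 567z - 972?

z**2 - 5z - 36

Repeated division with remainder:
  z**5 - 7z**4 - 34z**3 + 497z**2 - 1637z - 13860 = (z - 14)(z**4 + 7z**3 - 69z**2 - 567z - 972) + (133z**3 + 98z**2 - 8603z - 27468)
  z**4 + 7z**3 - 69z**2 - 567z - 972 = ((1/133)z + 17/361)(133z**3 + 98z**2 - 8603z - 27468) + (-(3224/361)z**2 + (16120/361)z + 116064/361)
  133z**3 + 98z**2 - 8603z - 27468 = (-(48013/3224)z - 275443/3224)(-(3224/361)z**2 + (16120/361)z + 116064/361) + (0)
Last nonzero remainder: -(3224/361)z**2 + (16120/361)z + 116064/361. Dividing through by -3224/361 gives the monic gcd z**2 - 5z - 36.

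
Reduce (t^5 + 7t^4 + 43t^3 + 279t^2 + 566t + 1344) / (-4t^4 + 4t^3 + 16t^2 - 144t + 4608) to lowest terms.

(-t^2 - 2t - 7)/(4t - 24)

By polynomial division,
  t^5 + 7t^4 + 43t^3 + 279t^2 + 566t + 1344 = (-(1/4)t - 2)(-4t^4 + 4t^3 + 16t^2 - 144t + 4608) + (55t^3 + 275t^2 + 1430t + 10560)
  -4t^4 + 4t^3 + 16t^2 - 144t + 4608 = (-(4/55)t + 24/55)(55t^3 + 275t^2 + 1430t + 10560) + (0)
Last nonzero remainder: 55t^3 + 275t^2 + 1430t + 10560. Dividing through by 55 gives the monic gcd t^3 + 5t^2 + 26t + 192.
Cancel t^3 + 5t^2 + 26t + 192 from numerator and denominator to get the reduced form.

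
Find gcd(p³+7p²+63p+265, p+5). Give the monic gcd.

p+5

Repeated division with remainder:
  p³+7p²+63p+265 = (p²+2p+53)(p+5) + (0)
The last nonzero remainder p+5 is already monic.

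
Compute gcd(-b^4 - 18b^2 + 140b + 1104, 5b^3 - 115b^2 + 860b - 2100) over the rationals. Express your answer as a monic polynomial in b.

b - 6

Apply the Euclidean algorithm:
  -b^4 - 18b^2 + 140b + 1104 = (-(1/5)b - 23/5)(5b^3 - 115b^2 + 860b - 2100) + (-375b^2 + 3676b - 8556)
  5b^3 - 115b^2 + 860b - 2100 = (-(1/75)b + 4949/28125)(-375b^2 + 3676b - 8556) + ((2786476/28125)b - 5572952/9375)
  -375b^2 + 3676b - 8556 = (-(10546875/2786476)b + 20053125/1393238)((2786476/28125)b - 5572952/9375) + (0)
Last nonzero remainder: (2786476/28125)b - 5572952/9375. Dividing through by 2786476/28125 gives the monic gcd b - 6.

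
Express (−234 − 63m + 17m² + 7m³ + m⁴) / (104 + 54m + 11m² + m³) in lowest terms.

(−9 + m²)/(4 + m)

Euclidean algorithm in ℚ[m]:
  m⁴ + 7m³ + 17m² − 63m − 234 = (m − 4)(m³ + 11m² + 54m + 104) + (7m² + 49m + 182)
  m³ + 11m² + 54m + 104 = ((1/7)m + 4/7)(7m² + 49m + 182) + (0)
Last nonzero remainder: 7m² + 49m + 182. Dividing through by 7 gives the monic gcd m² + 7m + 26.
Cancel m² + 7m + 26 from numerator and denominator to get the reduced form.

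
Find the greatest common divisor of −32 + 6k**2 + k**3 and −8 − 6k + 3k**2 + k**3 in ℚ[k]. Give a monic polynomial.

Repeated division with remainder:
  k**3 + 6k**2 − 32 = (k**3 + 3k**2 − 6k − 8) + (3k**2 + 6k − 24)
  k**3 + 3k**2 − 6k − 8 = ((1/3)k + 1/3)(3k**2 + 6k − 24) + (0)
Last nonzero remainder: 3k**2 + 6k − 24. Dividing through by 3 gives the monic gcd k**2 + 2k − 8.

−8 + 2k + k**2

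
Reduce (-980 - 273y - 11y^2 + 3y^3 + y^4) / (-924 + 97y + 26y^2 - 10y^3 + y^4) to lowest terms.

(35 + 6y + y^2)/(33 - 7y + y^2)

Apply the Euclidean algorithm:
  y^4 + 3y^3 - 11y^2 - 273y - 980 = (y^4 - 10y^3 + 26y^2 + 97y - 924) + (13y^3 - 37y^2 - 370y - 56)
  y^4 - 10y^3 + 26y^2 + 97y - 924 = ((1/13)y - 93/169)(13y^3 - 37y^2 - 370y - 56) + ((5763/169)y^2 - (17289/169)y - 161364/169)
  13y^3 - 37y^2 - 370y - 56 = ((2197/5763)y + 338/5763)((5763/169)y^2 - (17289/169)y - 161364/169) + (0)
Last nonzero remainder: (5763/169)y^2 - (17289/169)y - 161364/169. Dividing through by 5763/169 gives the monic gcd y^2 - 3y - 28.
Cancel y^2 - 3y - 28 from numerator and denominator to get the reduced form.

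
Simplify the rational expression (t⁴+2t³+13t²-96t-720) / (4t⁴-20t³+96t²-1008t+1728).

(t²-t-20)/(4t²-32t+48)

By polynomial division,
  t⁴+2t³+13t²-96t-720 = (1/4)(4t⁴-20t³+96t²-1008t+1728) + (7t³-11t²+156t-1152)
  4t⁴-20t³+96t²-1008t+1728 = ((4/7)t-96/49)(7t³-11t²+156t-1152) + (-(720/49)t²-(2160/49)t-25920/49)
  7t³-11t²+156t-1152 = (-(343/720)t+98/45)(-(720/49)t²-(2160/49)t-25920/49) + (0)
Last nonzero remainder: -(720/49)t²-(2160/49)t-25920/49. Dividing through by -720/49 gives the monic gcd t²+3t+36.
Cancel t²+3t+36 from numerator and denominator to get the reduced form.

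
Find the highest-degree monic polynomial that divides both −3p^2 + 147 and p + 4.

1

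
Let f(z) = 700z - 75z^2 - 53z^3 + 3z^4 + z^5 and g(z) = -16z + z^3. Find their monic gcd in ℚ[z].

-4z + z^2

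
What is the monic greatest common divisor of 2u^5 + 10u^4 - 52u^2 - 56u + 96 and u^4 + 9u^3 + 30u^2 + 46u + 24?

u^3 + 8u^2 + 22u + 24

Apply the Euclidean algorithm:
  2u^5 + 10u^4 - 52u^2 - 56u + 96 = (2u - 8)(u^4 + 9u^3 + 30u^2 + 46u + 24) + (12u^3 + 96u^2 + 264u + 288)
  u^4 + 9u^3 + 30u^2 + 46u + 24 = ((1/12)u + 1/12)(12u^3 + 96u^2 + 264u + 288) + (0)
Last nonzero remainder: 12u^3 + 96u^2 + 264u + 288. Dividing through by 12 gives the monic gcd u^3 + 8u^2 + 22u + 24.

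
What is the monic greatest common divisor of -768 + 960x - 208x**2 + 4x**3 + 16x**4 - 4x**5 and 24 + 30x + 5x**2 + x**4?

12 - 3x + x**2

Apply the Euclidean algorithm:
  -4x**5 + 16x**4 + 4x**3 - 208x**2 + 960x - 768 = (-4x + 16)(x**4 + 5x**2 + 30x + 24) + (24x**3 - 168x**2 + 576x - 1152)
  x**4 + 5x**2 + 30x + 24 = ((1/24)x + 7/24)(24x**3 - 168x**2 + 576x - 1152) + (30x**2 - 90x + 360)
  24x**3 - 168x**2 + 576x - 1152 = ((4/5)x - 16/5)(30x**2 - 90x + 360) + (0)
Last nonzero remainder: 30x**2 - 90x + 360. Dividing through by 30 gives the monic gcd x**2 - 3x + 12.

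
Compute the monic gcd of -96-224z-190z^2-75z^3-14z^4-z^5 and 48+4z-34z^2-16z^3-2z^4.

Euclidean algorithm in ℚ[z]:
  -z^5-14z^4-75z^3-190z^2-224z-96 = ((1/2)z+3)(-2z^4-16z^3-34z^2+4z+48) + (-10z^3-90z^2-260z-240)
  -2z^4-16z^3-34z^2+4z+48 = ((1/5)z-1/5)(-10z^3-90z^2-260z-240) + (0)
Last nonzero remainder: -10z^3-90z^2-260z-240. Dividing through by -10 gives the monic gcd z^3+9z^2+26z+24.

24+26z+9z^2+z^3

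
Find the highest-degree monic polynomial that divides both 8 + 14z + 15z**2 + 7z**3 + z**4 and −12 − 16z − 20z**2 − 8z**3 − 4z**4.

By polynomial division,
  z**4 + 7z**3 + 15z**2 + 14z + 8 = (−1/4)(−4z**4 − 8z**3 − 20z**2 − 16z − 12) + (5z**3 + 10z**2 + 10z + 5)
  −4z**4 − 8z**3 − 20z**2 − 16z − 12 = (−(4/5)z)(5z**3 + 10z**2 + 10z + 5) + (−12z**2 − 12z − 12)
  5z**3 + 10z**2 + 10z + 5 = (−(5/12)z − 5/12)(−12z**2 − 12z − 12) + (0)
Last nonzero remainder: −12z**2 − 12z − 12. Dividing through by −12 gives the monic gcd z**2 + z + 1.

1 + z + z**2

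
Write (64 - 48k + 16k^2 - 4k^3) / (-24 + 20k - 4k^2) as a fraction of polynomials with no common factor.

(8 - 2k + k^2)/(-3 + k)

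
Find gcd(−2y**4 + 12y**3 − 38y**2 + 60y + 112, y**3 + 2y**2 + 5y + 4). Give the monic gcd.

y + 1

Apply the Euclidean algorithm:
  −2y**4 + 12y**3 − 38y**2 + 60y + 112 = (−2y + 16)(y**3 + 2y**2 + 5y + 4) + (−60y**2 − 12y + 48)
  y**3 + 2y**2 + 5y + 4 = (−(1/60)y − 3/100)(−60y**2 − 12y + 48) + ((136/25)y + 136/25)
  −60y**2 − 12y + 48 = (−(375/34)y + 150/17)((136/25)y + 136/25) + (0)
Last nonzero remainder: (136/25)y + 136/25. Dividing through by 136/25 gives the monic gcd y + 1.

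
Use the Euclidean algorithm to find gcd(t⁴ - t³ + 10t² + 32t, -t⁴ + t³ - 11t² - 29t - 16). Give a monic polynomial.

Apply the Euclidean algorithm:
  t⁴ - t³ + 10t² + 32t = (-1)(-t⁴ + t³ - 11t² - 29t - 16) + (-t² + 3t - 16)
  -t⁴ + t³ - 11t² - 29t - 16 = (t² + 2t + 1)(-t² + 3t - 16) + (0)
Last nonzero remainder: -t² + 3t - 16. Dividing through by -1 gives the monic gcd t² - 3t + 16.

t² - 3t + 16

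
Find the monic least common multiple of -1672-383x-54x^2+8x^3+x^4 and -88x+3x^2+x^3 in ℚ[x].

-1672x-383x^2-54x^3+8x^4+x^5

Apply the Euclidean algorithm:
  x^4+8x^3-54x^2-383x-1672 = (x+5)(x^3+3x^2-88x) + (19x^2+57x-1672)
  x^3+3x^2-88x = ((1/19)x)(19x^2+57x-1672) + (0)
Last nonzero remainder: 19x^2+57x-1672. Dividing through by 19 gives the monic gcd x^2+3x-88.
Then lcm(f, g) = f·g / gcd(f, g); expanding and making the result monic gives the answer.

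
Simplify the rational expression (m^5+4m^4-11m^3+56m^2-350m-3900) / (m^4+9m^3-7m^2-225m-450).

Repeated division with remainder:
  m^5+4m^4-11m^3+56m^2-350m-3900 = (m-5)(m^4+9m^3-7m^2-225m-450) + (41m^3+246m^2-1025m-6150)
  m^4+9m^3-7m^2-225m-450 = ((1/41)m+3/41)(41m^3+246m^2-1025m-6150) + (0)
Last nonzero remainder: 41m^3+246m^2-1025m-6150. Dividing through by 41 gives the monic gcd m^3+6m^2-25m-150.
Cancel m^3+6m^2-25m-150 from numerator and denominator to get the reduced form.

(m^2-2m+26)/(m+3)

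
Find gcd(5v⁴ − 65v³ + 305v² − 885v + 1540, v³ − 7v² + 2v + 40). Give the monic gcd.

v − 4

Apply the Euclidean algorithm:
  5v⁴ − 65v³ + 305v² − 885v + 1540 = (5v − 30)(v³ − 7v² + 2v + 40) + (85v² − 1025v + 2740)
  v³ − 7v² + 2v + 40 = ((1/85)v + 86/1445)(85v² − 1025v + 2740) + ((8892/289)v − 35568/289)
  85v² − 1025v + 2740 = ((24565/8892)v − 197965/8892)((8892/289)v − 35568/289) + (0)
Last nonzero remainder: (8892/289)v − 35568/289. Dividing through by 8892/289 gives the monic gcd v − 4.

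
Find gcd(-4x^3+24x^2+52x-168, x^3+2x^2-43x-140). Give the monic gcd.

Apply the Euclidean algorithm:
  -4x^3+24x^2+52x-168 = (-4)(x^3+2x^2-43x-140) + (32x^2-120x-728)
  x^3+2x^2-43x-140 = ((1/32)x+23/128)(32x^2-120x-728) + ((21/16)x-147/16)
  32x^2-120x-728 = ((512/21)x+1664/21)((21/16)x-147/16) + (0)
Last nonzero remainder: (21/16)x-147/16. Dividing through by 21/16 gives the monic gcd x-7.

x-7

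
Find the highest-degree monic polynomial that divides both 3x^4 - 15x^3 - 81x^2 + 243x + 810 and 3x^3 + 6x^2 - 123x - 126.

Repeated division with remainder:
  3x^4 - 15x^3 - 81x^2 + 243x + 810 = (x - 7)(3x^3 + 6x^2 - 123x - 126) + (84x^2 - 492x - 72)
  3x^3 + 6x^2 - 123x - 126 = ((1/28)x + 55/196)(84x^2 - 492x - 72) + ((864/49)x - 5184/49)
  84x^2 - 492x - 72 = ((343/72)x + 49/72)((864/49)x - 5184/49) + (0)
Last nonzero remainder: (864/49)x - 5184/49. Dividing through by 864/49 gives the monic gcd x - 6.

x - 6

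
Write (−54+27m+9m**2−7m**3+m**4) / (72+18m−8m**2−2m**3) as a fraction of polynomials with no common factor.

Apply the Euclidean algorithm:
  m**4−7m**3+9m**2+27m−54 = (−(1/2)m+11/2)(−2m**3−8m**2+18m+72) + (62m**2−36m−450)
  −2m**3−8m**2+18m+72 = (−(1/31)m−142/961)(62m**2−36m−450) + (−(1764/961)m+5292/961)
  62m**2−36m−450 = (−(29791/882)m−24025/294)(−(1764/961)m+5292/961) + (0)
Last nonzero remainder: −(1764/961)m+5292/961. Dividing through by −1764/961 gives the monic gcd m−3.
Cancel m−3 from numerator and denominator to get the reduced form.

(−18+3m+4m**2−m**3)/(24+14m+2m**2)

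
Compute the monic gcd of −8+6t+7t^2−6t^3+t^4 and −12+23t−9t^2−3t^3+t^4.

4−5t+t^2

By polynomial division,
  t^4−6t^3+7t^2+6t−8 = (t^4−3t^3−9t^2+23t−12) + (−3t^3+16t^2−17t+4)
  t^4−3t^3−9t^2+23t−12 = (−(1/3)t−7/9)(−3t^3+16t^2−17t+4) + (−(20/9)t^2+(100/9)t−80/9)
  −3t^3+16t^2−17t+4 = ((27/20)t−9/20)(−(20/9)t^2+(100/9)t−80/9) + (0)
Last nonzero remainder: −(20/9)t^2+(100/9)t−80/9. Dividing through by −20/9 gives the monic gcd t^2−5t+4.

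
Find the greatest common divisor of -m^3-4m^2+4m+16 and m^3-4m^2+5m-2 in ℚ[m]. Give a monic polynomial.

By polynomial division,
  -m^3-4m^2+4m+16 = (-1)(m^3-4m^2+5m-2) + (-8m^2+9m+14)
  m^3-4m^2+5m-2 = (-(1/8)m+23/64)(-8m^2+9m+14) + ((225/64)m-225/32)
  -8m^2+9m+14 = (-(512/225)m-448/225)((225/64)m-225/32) + (0)
Last nonzero remainder: (225/64)m-225/32. Dividing through by 225/64 gives the monic gcd m-2.

m-2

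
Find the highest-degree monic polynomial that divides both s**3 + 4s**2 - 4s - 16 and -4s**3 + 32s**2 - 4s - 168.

s + 2

Apply the Euclidean algorithm:
  s**3 + 4s**2 - 4s - 16 = (-1/4)(-4s**3 + 32s**2 - 4s - 168) + (12s**2 - 5s - 58)
  -4s**3 + 32s**2 - 4s - 168 = (-(1/3)s + 91/36)(12s**2 - 5s - 58) + (-(385/36)s - 385/18)
  12s**2 - 5s - 58 = (-(432/385)s + 1044/385)(-(385/36)s - 385/18) + (0)
Last nonzero remainder: -(385/36)s - 385/18. Dividing through by -385/36 gives the monic gcd s + 2.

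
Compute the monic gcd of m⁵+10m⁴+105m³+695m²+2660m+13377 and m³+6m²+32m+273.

Repeated division with remainder:
  m⁵+10m⁴+105m³+695m²+2660m+13377 = (m²+4m+49)(m³+6m²+32m+273) + (0)
The last nonzero remainder m³+6m²+32m+273 is already monic.

m³+6m²+32m+273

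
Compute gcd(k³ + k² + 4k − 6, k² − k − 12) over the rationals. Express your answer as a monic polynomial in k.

1

Apply the Euclidean algorithm:
  k³ + k² + 4k − 6 = (k + 2)(k² − k − 12) + (18k + 18)
  k² − k − 12 = ((1/18)k − 1/9)(18k + 18) + (−10)
  18k + 18 = (−(9/5)k − 9/5)(−10) + (0)
The last nonzero remainder is the constant −10, so the polynomials are coprime and gcd = 1.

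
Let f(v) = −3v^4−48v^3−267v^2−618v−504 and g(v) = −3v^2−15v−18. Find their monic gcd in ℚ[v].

v^2+5v+6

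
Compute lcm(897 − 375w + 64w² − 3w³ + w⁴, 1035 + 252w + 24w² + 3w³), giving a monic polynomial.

4485 − 978w − 55w² + 49w³ + 2w⁴ + w⁵

Apply the Euclidean algorithm:
  w⁴ − 3w³ + 64w² − 375w + 897 = ((1/3)w − 11/3)(3w³ + 24w² + 252w + 1035) + (68w² + 204w + 4692)
  3w³ + 24w² + 252w + 1035 = ((3/68)w + 15/68)(68w² + 204w + 4692) + (0)
Last nonzero remainder: 68w² + 204w + 4692. Dividing through by 68 gives the monic gcd w² + 3w + 69.
Then lcm(f, g) = f·g / gcd(f, g); expanding and making the result monic gives the answer.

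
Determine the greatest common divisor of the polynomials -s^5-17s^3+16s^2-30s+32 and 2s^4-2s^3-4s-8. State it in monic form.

By polynomial division,
  -s^5-17s^3+16s^2-30s+32 = (-(1/2)s-1/2)(2s^4-2s^3-4s-8) + (-18s^3+14s^2-36s+28)
  2s^4-2s^3-4s-8 = (-(1/9)s+2/81)(-18s^3+14s^2-36s+28) + (-(352/81)s^2-704/81)
  -18s^3+14s^2-36s+28 = ((729/176)s-567/176)(-(352/81)s^2-704/81) + (0)
Last nonzero remainder: -(352/81)s^2-704/81. Dividing through by -352/81 gives the monic gcd s^2+2.

s^2+2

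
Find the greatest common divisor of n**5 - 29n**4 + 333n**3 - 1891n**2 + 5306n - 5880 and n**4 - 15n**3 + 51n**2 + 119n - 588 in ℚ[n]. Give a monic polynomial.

By polynomial division,
  n**5 - 29n**4 + 333n**3 - 1891n**2 + 5306n - 5880 = (n - 14)(n**4 - 15n**3 + 51n**2 + 119n - 588) + (72n**3 - 1296n**2 + 7560n - 14112)
  n**4 - 15n**3 + 51n**2 + 119n - 588 = ((1/72)n + 1/24)(72n**3 - 1296n**2 + 7560n - 14112) + (0)
Last nonzero remainder: 72n**3 - 1296n**2 + 7560n - 14112. Dividing through by 72 gives the monic gcd n**3 - 18n**2 + 105n - 196.

n**3 - 18n**2 + 105n - 196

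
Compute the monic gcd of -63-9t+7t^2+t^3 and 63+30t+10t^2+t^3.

7+t

Repeated division with remainder:
  t^3+7t^2-9t-63 = (t^3+10t^2+30t+63) + (-3t^2-39t-126)
  t^3+10t^2+30t+63 = (-(1/3)t+1)(-3t^2-39t-126) + (27t+189)
  -3t^2-39t-126 = (-(1/9)t-2/3)(27t+189) + (0)
Last nonzero remainder: 27t+189. Dividing through by 27 gives the monic gcd t+7.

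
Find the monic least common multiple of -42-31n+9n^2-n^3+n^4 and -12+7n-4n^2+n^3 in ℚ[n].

Repeated division with remainder:
  n^4-n^3+9n^2-31n-42 = (n+3)(n^3-4n^2+7n-12) + (14n^2-40n-6)
  n^3-4n^2+7n-12 = ((1/14)n-4/49)(14n^2-40n-6) + ((204/49)n-612/49)
  14n^2-40n-6 = ((343/102)n+49/102)((204/49)n-612/49) + (0)
Last nonzero remainder: (204/49)n-612/49. Dividing through by 204/49 gives the monic gcd n-3.
Then lcm(f, g) = f·g / gcd(f, g); expanding and making the result monic gives the answer.

-168-82n+25n^2-44n^3+14n^4-2n^5+n^6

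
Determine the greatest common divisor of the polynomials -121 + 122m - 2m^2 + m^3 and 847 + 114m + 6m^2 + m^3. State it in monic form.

121 - m + m^2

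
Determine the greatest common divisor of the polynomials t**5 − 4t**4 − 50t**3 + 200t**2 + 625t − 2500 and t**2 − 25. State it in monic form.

Apply the Euclidean algorithm:
  t**5 − 4t**4 − 50t**3 + 200t**2 + 625t − 2500 = (t**3 − 4t**2 − 25t + 100)(t**2 − 25) + (0)
The last nonzero remainder t**2 − 25 is already monic.

t**2 − 25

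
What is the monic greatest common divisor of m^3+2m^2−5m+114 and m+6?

m+6

Repeated division with remainder:
  m^3+2m^2−5m+114 = (m^2−4m+19)(m+6) + (0)
The last nonzero remainder m+6 is already monic.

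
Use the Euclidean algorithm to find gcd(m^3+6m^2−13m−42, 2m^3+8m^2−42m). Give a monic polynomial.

m^2+4m−21

By polynomial division,
  m^3+6m^2−13m−42 = (1/2)(2m^3+8m^2−42m) + (2m^2+8m−42)
  2m^3+8m^2−42m = (m)(2m^2+8m−42) + (0)
Last nonzero remainder: 2m^2+8m−42. Dividing through by 2 gives the monic gcd m^2+4m−21.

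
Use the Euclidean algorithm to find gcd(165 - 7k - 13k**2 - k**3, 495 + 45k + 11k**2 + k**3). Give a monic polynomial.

Euclidean algorithm in ℚ[k]:
  -k**3 - 13k**2 - 7k + 165 = (-1)(k**3 + 11k**2 + 45k + 495) + (-2k**2 + 38k + 660)
  k**3 + 11k**2 + 45k + 495 = (-(1/2)k - 15)(-2k**2 + 38k + 660) + (945k + 10395)
  -2k**2 + 38k + 660 = (-(2/945)k + 4/63)(945k + 10395) + (0)
Last nonzero remainder: 945k + 10395. Dividing through by 945 gives the monic gcd k + 11.

11 + k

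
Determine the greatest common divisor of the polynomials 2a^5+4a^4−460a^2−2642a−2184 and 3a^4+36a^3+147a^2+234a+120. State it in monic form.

a^2+5a+4

Euclidean algorithm in ℚ[a]:
  2a^5+4a^4−460a^2−2642a−2184 = ((2/3)a−20/3)(3a^4+36a^3+147a^2+234a+120) + (142a^3+364a^2−1162a−1384)
  3a^4+36a^3+147a^2+234a+120 = ((3/142)a+1005/5041)(142a^3+364a^2−1162a−1384) + ((498960/5041)a^2+(2494800/5041)a+1995840/5041)
  142a^3+364a^2−1162a−1384 = ((357911/249480)a−872093/249480)((498960/5041)a^2+(2494800/5041)a+1995840/5041) + (0)
Last nonzero remainder: (498960/5041)a^2+(2494800/5041)a+1995840/5041. Dividing through by 498960/5041 gives the monic gcd a^2+5a+4.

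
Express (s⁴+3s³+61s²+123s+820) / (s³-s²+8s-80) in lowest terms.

By polynomial division,
  s⁴+3s³+61s²+123s+820 = (s+4)(s³-s²+8s-80) + (57s²+171s+1140)
  s³-s²+8s-80 = ((1/57)s-4/57)(57s²+171s+1140) + (0)
Last nonzero remainder: 57s²+171s+1140. Dividing through by 57 gives the monic gcd s²+3s+20.
Cancel s²+3s+20 from numerator and denominator to get the reduced form.

(s²+41)/(s-4)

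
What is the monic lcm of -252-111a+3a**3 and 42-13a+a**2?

504+138a-37a**2-6a**3+a**4

By polynomial division,
  3a**3-111a-252 = (3a+39)(a**2-13a+42) + (270a-1890)
  a**2-13a+42 = ((1/270)a-1/45)(270a-1890) + (0)
Last nonzero remainder: 270a-1890. Dividing through by 270 gives the monic gcd a-7.
Then lcm(f, g) = f·g / gcd(f, g); expanding and making the result monic gives the answer.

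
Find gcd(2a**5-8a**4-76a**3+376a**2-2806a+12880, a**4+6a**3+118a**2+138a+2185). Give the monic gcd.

a**2+23

Euclidean algorithm in ℚ[a]:
  2a**5-8a**4-76a**3+376a**2-2806a+12880 = (2a-20)(a**4+6a**3+118a**2+138a+2185) + (-192a**3+2460a**2-4416a+56580)
  a**4+6a**3+118a**2+138a+2185 = (-(1/192)a-301/3072)(-192a**3+2460a**2-4416a+56580) + ((86025/256)a**2+1978575/256)
  -192a**3+2460a**2-4416a+56580 = (-(16384/28675)a+41984/5735)((86025/256)a**2+1978575/256) + (0)
Last nonzero remainder: (86025/256)a**2+1978575/256. Dividing through by 86025/256 gives the monic gcd a**2+23.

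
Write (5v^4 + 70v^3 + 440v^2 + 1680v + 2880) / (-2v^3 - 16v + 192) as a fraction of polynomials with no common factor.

(-5v^2 - 50v - 120)/(2v - 8)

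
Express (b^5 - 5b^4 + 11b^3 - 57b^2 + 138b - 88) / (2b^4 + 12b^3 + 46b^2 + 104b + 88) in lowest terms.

(b^3 - 7b^2 + 14b - 8)/(2b^2 + 8b + 8)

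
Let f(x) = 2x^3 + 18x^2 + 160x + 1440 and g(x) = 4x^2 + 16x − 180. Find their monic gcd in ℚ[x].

Euclidean algorithm in ℚ[x]:
  2x^3 + 18x^2 + 160x + 1440 = ((1/2)x + 5/2)(4x^2 + 16x − 180) + (210x + 1890)
  4x^2 + 16x − 180 = ((2/105)x − 2/21)(210x + 1890) + (0)
Last nonzero remainder: 210x + 1890. Dividing through by 210 gives the monic gcd x + 9.

x + 9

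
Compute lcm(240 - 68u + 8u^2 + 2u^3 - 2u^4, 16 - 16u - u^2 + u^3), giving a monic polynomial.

-480 + 736u - 306u^2 + 50u^3 + 5u^4 - 6u^5 + u^6

Repeated division with remainder:
  -2u^4 + 2u^3 + 8u^2 - 68u + 240 = (-2u)(u^3 - u^2 - 16u + 16) + (-24u^2 - 36u + 240)
  u^3 - u^2 - 16u + 16 = (-(1/24)u + 5/48)(-24u^2 - 36u + 240) + (-(9/4)u - 9)
  -24u^2 - 36u + 240 = ((32/3)u - 80/3)(-(9/4)u - 9) + (0)
Last nonzero remainder: -(9/4)u - 9. Dividing through by -9/4 gives the monic gcd u + 4.
Then lcm(f, g) = f·g / gcd(f, g); expanding and making the result monic gives the answer.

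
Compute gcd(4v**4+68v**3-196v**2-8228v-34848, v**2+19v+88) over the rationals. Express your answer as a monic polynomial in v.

v**2+19v+88

Repeated division with remainder:
  4v**4+68v**3-196v**2-8228v-34848 = (4v**2-8v-396)(v**2+19v+88) + (0)
The last nonzero remainder v**2+19v+88 is already monic.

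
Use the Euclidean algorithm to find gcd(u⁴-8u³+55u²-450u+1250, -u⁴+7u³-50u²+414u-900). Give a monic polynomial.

Apply the Euclidean algorithm:
  u⁴-8u³+55u²-450u+1250 = (-1)(-u⁴+7u³-50u²+414u-900) + (-u³+5u²-36u+350)
  -u⁴+7u³-50u²+414u-900 = (u-2)(-u³+5u²-36u+350) + (-4u²-8u-200)
  -u³+5u²-36u+350 = ((1/4)u-7/4)(-4u²-8u-200) + (0)
Last nonzero remainder: -4u²-8u-200. Dividing through by -4 gives the monic gcd u²+2u+50.

u²+2u+50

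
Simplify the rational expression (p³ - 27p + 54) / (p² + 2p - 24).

By polynomial division,
  p³ - 27p + 54 = (p - 2)(p² + 2p - 24) + (p + 6)
  p² + 2p - 24 = (p - 4)(p + 6) + (0)
The last nonzero remainder p + 6 is already monic.
Cancel p + 6 from numerator and denominator to get the reduced form.

(p² - 6p + 9)/(p - 4)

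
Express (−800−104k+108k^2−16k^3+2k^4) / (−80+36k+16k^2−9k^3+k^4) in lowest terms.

(100−12k+2k^2)/(10−7k+k^2)

Apply the Euclidean algorithm:
  2k^4−16k^3+108k^2−104k−800 = (2)(k^4−9k^3+16k^2+36k−80) + (2k^3+76k^2−176k−640)
  k^4−9k^3+16k^2+36k−80 = ((1/2)k−47/2)(2k^3+76k^2−176k−640) + (1890k^2−3780k−15120)
  2k^3+76k^2−176k−640 = ((1/945)k+8/189)(1890k^2−3780k−15120) + (0)
Last nonzero remainder: 1890k^2−3780k−15120. Dividing through by 1890 gives the monic gcd k^2−2k−8.
Cancel k^2−2k−8 from numerator and denominator to get the reduced form.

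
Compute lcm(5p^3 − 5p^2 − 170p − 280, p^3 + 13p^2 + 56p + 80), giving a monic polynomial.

Repeated division with remainder:
  5p^3 − 5p^2 − 170p − 280 = (5)(p^3 + 13p^2 + 56p + 80) + (−70p^2 − 450p − 680)
  p^3 + 13p^2 + 56p + 80 = (−(1/70)p − 23/245)(−70p^2 − 450p − 680) + ((198/49)p + 792/49)
  −70p^2 − 450p − 680 = (−(1715/99)p − 4165/99)((198/49)p + 792/49) + (0)
Last nonzero remainder: (198/49)p + 792/49. Dividing through by 198/49 gives the monic gcd p + 4.
Then lcm(f, g) = f·g / gcd(f, g); expanding and making the result monic gives the answer.

p^5 + 8p^4 − 23p^3 − 382p^2 − 1184p − 1120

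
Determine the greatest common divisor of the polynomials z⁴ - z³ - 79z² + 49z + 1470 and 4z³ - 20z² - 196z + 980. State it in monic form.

z² - 49

Euclidean algorithm in ℚ[z]:
  z⁴ - z³ - 79z² + 49z + 1470 = ((1/4)z + 1)(4z³ - 20z² - 196z + 980) + (-10z² + 490)
  4z³ - 20z² - 196z + 980 = (-(2/5)z + 2)(-10z² + 490) + (0)
Last nonzero remainder: -10z² + 490. Dividing through by -10 gives the monic gcd z² - 49.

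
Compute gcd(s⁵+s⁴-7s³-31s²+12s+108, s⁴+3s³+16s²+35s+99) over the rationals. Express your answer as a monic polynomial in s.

Apply the Euclidean algorithm:
  s⁵+s⁴-7s³-31s²+12s+108 = (s-2)(s⁴+3s³+16s²+35s+99) + (-17s³-34s²-17s+306)
  s⁴+3s³+16s²+35s+99 = (-(1/17)s-1/17)(-17s³-34s²-17s+306) + (13s²+52s+117)
  -17s³-34s²-17s+306 = (-(17/13)s+34/13)(13s²+52s+117) + (0)
Last nonzero remainder: 13s²+52s+117. Dividing through by 13 gives the monic gcd s²+4s+9.

s²+4s+9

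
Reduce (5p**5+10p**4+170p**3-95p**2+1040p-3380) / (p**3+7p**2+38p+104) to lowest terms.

(5p**3-5p**2+55p-130)/(p+4)

Euclidean algorithm in ℚ[p]:
  5p**5+10p**4+170p**3-95p**2+1040p-3380 = (5p**2-25p+155)(p**3+7p**2+38p+104) + (-750p**2-2250p-19500)
  p**3+7p**2+38p+104 = (-(1/750)p-2/375)(-750p**2-2250p-19500) + (0)
Last nonzero remainder: -750p**2-2250p-19500. Dividing through by -750 gives the monic gcd p**2+3p+26.
Cancel p**2+3p+26 from numerator and denominator to get the reduced form.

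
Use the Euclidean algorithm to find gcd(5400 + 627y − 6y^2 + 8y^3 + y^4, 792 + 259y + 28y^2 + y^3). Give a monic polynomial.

Apply the Euclidean algorithm:
  y^4 + 8y^3 − 6y^2 + 627y + 5400 = (y − 20)(y^3 + 28y^2 + 259y + 792) + (295y^2 + 5015y + 21240)
  y^3 + 28y^2 + 259y + 792 = ((1/295)y + 11/295)(295y^2 + 5015y + 21240) + (0)
Last nonzero remainder: 295y^2 + 5015y + 21240. Dividing through by 295 gives the monic gcd y^2 + 17y + 72.

72 + 17y + y^2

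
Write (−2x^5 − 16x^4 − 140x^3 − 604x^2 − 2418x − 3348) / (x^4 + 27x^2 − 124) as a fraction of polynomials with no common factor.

By polynomial division,
  −2x^5 − 16x^4 − 140x^3 − 604x^2 − 2418x − 3348 = (−2x − 16)(x^4 + 27x^2 − 124) + (−86x^3 − 172x^2 − 2666x − 5332)
  x^4 + 27x^2 − 124 = (−(1/86)x + 1/43)(−86x^3 − 172x^2 − 2666x − 5332) + (0)
Last nonzero remainder: −86x^3 − 172x^2 − 2666x − 5332. Dividing through by −86 gives the monic gcd x^3 + 2x^2 + 31x + 62.
Cancel x^3 + 2x^2 + 31x + 62 from numerator and denominator to get the reduced form.

(−2x^2 − 12x − 54)/(x − 2)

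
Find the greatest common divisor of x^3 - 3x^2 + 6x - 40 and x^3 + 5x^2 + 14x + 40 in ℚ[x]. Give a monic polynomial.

x^2 + x + 10

Repeated division with remainder:
  x^3 - 3x^2 + 6x - 40 = (x^3 + 5x^2 + 14x + 40) + (-8x^2 - 8x - 80)
  x^3 + 5x^2 + 14x + 40 = (-(1/8)x - 1/2)(-8x^2 - 8x - 80) + (0)
Last nonzero remainder: -8x^2 - 8x - 80. Dividing through by -8 gives the monic gcd x^2 + x + 10.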